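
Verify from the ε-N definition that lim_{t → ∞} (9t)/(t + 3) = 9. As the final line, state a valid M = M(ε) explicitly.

Fix ε > 0. We seek M > 0 such that t > M implies |(9t)/(t + 3) − 9| < ε.
(9t)/(t + 3) − 9 = ((9t) − 9(t + 3)) / ((t + 3)) = -27/((t + 3)).
For t > 0 we have t + 3 > t, so |(9t)/(t + 3) − 9| = 27/((t + 3)) < 27/(t) = 27/t.
Thus |(9t)/(t + 3) − 9| < ε whenever t > 27/ε.
Take M = 27/ε. If t > M then |(9t)/(t + 3) − 9| < 27/t < ε.

M = 27/ε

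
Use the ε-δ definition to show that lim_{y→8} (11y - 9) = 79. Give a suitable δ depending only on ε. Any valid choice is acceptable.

Suppose ε > 0. We need δ > 0 so that 0 < |y − 8| < δ implies |(11y - 9) − 79| < ε.
Since (11y - 9) − 79 = 11(y − 8), we have |(11y - 9) − 79| = 11|y − 8|.
Thus it suffices that |y − 8| < ε/11.
Take δ = ε/11. If 0 < |y − 8| < δ then |(11y - 9) − 79| = 11|y − 8| < 11·(ε/11) = ε.

δ = ε/11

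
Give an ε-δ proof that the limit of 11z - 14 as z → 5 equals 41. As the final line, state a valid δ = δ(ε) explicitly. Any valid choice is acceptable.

δ = ε/11

Let ε > 0. We need δ > 0 so that 0 < |z − 5| < δ implies |(11z - 14) − 41| < ε.
Since (11z - 14) − 41 = 11(z − 5), we have |(11z - 14) − 41| = 11|z − 5|.
Thus it suffices that |z − 5| < ε/11.
Choosing δ = ε/11 gives |(11z - 14) − 41| = 11|z − 5| < ε whenever |z − 5| < δ.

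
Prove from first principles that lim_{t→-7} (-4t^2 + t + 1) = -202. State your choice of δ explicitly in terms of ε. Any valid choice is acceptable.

Let ε > 0 be given. We want δ > 0 such that 0 < |t + 7| < δ implies |(-4t^2 + t + 1) + 202| < ε.
(-4t^2 + t + 1) + 202 = -4t^2 + t + 203 = (t + 7)(-4t + 29).
So |(-4t^2 + t + 1) + 202| = |t + 7|·|-4t + 29|.
Assume first that |t + 7| < 1, so |t| < 8. Then |-4t + 29| ≤ 4·8 + 29 = 61.
Hence |(-4t^2 + t + 1) + 202| ≤ 61|t + 7| < ε provided |t + 7| < ε/61.
Choosing δ = min(1, ε/61) ensures both conditions, hence |(-4t^2 + t + 1) + 202| < ε.

δ = min(1, ε/61)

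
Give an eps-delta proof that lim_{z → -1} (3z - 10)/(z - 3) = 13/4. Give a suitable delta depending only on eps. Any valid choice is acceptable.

Let eps > 0. We want delta > 0 with 0 < |z + 1| < delta ⇒ |(3z - 10)/(z - 3) − (13/4)| < eps.
Combining over a common denominator, (3z - 10)/(z - 3) − (13/4) = [(3z - 10)·(-4) − (-13)·(z - 3)] / [(-4)·(z - 3)] = 1(z + 1) / ((-4)(z - 3)).
So |(3z - 10)/(z - 3) − (13/4)| = |z + 1| / (4·|z − 3|).
Restrict delta ≤ 2. Then |z + 1| < 2 gives |z − 3| = |(z + 1) + (-4)| ≥ 4 − 2 = 2.
Hence |(3z - 10)/(z - 3) − (13/4)| < |z + 1|/(4·2) = (1/8)|z + 1|, which is < eps once |z + 1| < 8eps.
Take delta = min(2, 8eps). Then 0 < |z + 1| < delta forces both bounds, so |(3z - 10)/(z - 3) − (13/4)| < eps.

delta = min(2, 8eps)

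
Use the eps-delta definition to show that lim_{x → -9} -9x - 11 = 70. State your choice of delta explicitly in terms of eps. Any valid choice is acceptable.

delta = eps/9

Let eps > 0 be given. We need delta > 0 so that 0 < |x + 9| < delta implies |(-9x - 11) − 70| < eps.
|(-9x - 11) − 70| = |-9x - 81| = 9|x + 9|.
So 9|x + 9| < eps exactly when |x + 9| < eps/9.
Take delta = eps/9. If 0 < |x + 9| < delta then |(-9x - 11) − 70| = 9|x + 9| < 9·(eps/9) = eps.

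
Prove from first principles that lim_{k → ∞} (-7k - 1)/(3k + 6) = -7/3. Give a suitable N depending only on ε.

Fix ε > 0. For k ≥ 1, |(-7k - 1)/(3k + 6) + 7/3| = |39|/(3(3k + 6)) = 39/(3(3k + 6)).
Since 3k + 6 ≥ 3k for k ≥ 1, this is ≤ 39/(3·3k) = (13/3)/k.
So |(-7k - 1)/(3k + 6) + 7/3| < ε whenever k > (13/3)/ε.
Take N = (13/3)/ε. If k > N then |(-7k - 1)/(3k + 6) + 7/3| ≤ (13/3)/k < ε.

N = (13/3)/ε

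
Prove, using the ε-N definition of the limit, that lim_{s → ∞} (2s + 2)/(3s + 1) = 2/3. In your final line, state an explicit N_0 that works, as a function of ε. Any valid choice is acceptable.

N_0 = (4/9)/ε

Let ε > 0 be given. We seek N_0 > 0 such that s > N_0 implies |(2s + 2)/(3s + 1) − (2/3)| < ε.
(2s + 2)/(3s + 1) − (2/3) = (3(2s + 2) − 2(3s + 1)) / (3(3s + 1)) = 4/(3(3s + 1)).
For s > 0 we have 3s + 1 > 3s, so |(2s + 2)/(3s + 1) − (2/3)| = 4/(3(3s + 1)) < 4/(3·3s) = (4/9)/s.
Thus |(2s + 2)/(3s + 1) − (2/3)| < ε whenever s > (4/9)/ε.
Take N_0 = (4/9)/ε. If s > N_0 then |(2s + 2)/(3s + 1) − (2/3)| < (4/9)/s < ε.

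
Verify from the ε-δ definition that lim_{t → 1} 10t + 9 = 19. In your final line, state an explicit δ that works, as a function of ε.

Let ε > 0 be given. We need δ > 0 so that 0 < |t − 1| < δ implies |(10t + 9) − 19| < ε.
Since (10t + 9) − 19 = 10(t − 1), we have |(10t + 9) − 19| = 10|t − 1|.
Thus it suffices that |t − 1| < ε/10.
Take δ = ε/10. If 0 < |t − 1| < δ then |(10t + 9) − 19| = 10|t − 1| < 10·(ε/10) = ε.

δ = ε/10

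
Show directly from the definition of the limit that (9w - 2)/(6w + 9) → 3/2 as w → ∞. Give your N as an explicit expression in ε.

N = (31/12)/ε

Let ε > 0 be given. We seek N > 0 such that w > N implies |(9w - 2)/(6w + 9) − (3/2)| < ε.
(9w - 2)/(6w + 9) − (3/2) = (6(9w - 2) − 9(6w + 9)) / (6(6w + 9)) = -93/(6(6w + 9)).
For w > 0 we have 6w + 9 > 6w, so |(9w - 2)/(6w + 9) − (3/2)| = 93/(6(6w + 9)) < 93/(6·6w) = (31/12)/w.
Thus |(9w - 2)/(6w + 9) − (3/2)| < ε whenever w > (31/12)/ε.
Take N = (31/12)/ε. If w > N then |(9w - 2)/(6w + 9) − (3/2)| < (31/12)/w < ε.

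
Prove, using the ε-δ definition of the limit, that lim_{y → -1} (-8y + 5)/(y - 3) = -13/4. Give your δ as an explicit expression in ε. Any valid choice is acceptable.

Let ε > 0 be given. We want δ > 0 with 0 < |y + 1| < δ ⇒ |(-8y + 5)/(y - 3) + 13/4| < ε.
Combining over a common denominator, (-8y + 5)/(y - 3) + 13/4 = [(-8y + 5)·(-4) − 13·(y - 3)] / [(-4)·(y - 3)] = 19(y + 1) / ((-4)(y - 3)).
So |(-8y + 5)/(y - 3) + 13/4| = 19|y + 1| / (4·|y − 3|).
Require δ ≤ 2, so |y − 3| ≥ |-4| − |y + 1| > 4 − 2 = 2.
Hence |(-8y + 5)/(y - 3) + 13/4| < 19|y + 1|/(4·2) = (19/8)|y + 1|, which is < ε once |y + 1| < (8/19)ε.
Take δ = min(2, (8/19)ε). Then 0 < |y + 1| < δ forces both bounds, so |(-8y + 5)/(y - 3) + 13/4| < ε.

δ = min(2, (8/19)ε)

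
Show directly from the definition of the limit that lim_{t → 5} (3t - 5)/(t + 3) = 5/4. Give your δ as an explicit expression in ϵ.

δ = min(4, (16/7)ϵ)

Let ϵ > 0 be given. We want δ > 0 with 0 < |t − 5| < δ ⇒ |(3t - 5)/(t + 3) − (5/4)| < ϵ.
Combining over a common denominator, (3t - 5)/(t + 3) − (5/4) = [(3t - 5)·8 − 10·(t + 3)] / [8·(t + 3)] = 14(t − 5) / (8(t + 3)).
So |(3t - 5)/(t + 3) − (5/4)| = 14|t − 5| / (8·|t + 3|).
Require δ ≤ 4, so |t + 3| ≥ |8| − |t − 5| > 8 − 4 = 4.
Hence |(3t - 5)/(t + 3) − (5/4)| < 14|t − 5|/(8·4) = (7/16)|t − 5|, which is < ϵ once |t − 5| < (16/7)ϵ.
Take δ = min(4, (16/7)ϵ). Then 0 < |t − 5| < δ forces both bounds, so |(3t - 5)/(t + 3) − (5/4)| < ϵ.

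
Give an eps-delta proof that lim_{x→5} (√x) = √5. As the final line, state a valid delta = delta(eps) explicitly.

Suppose eps > 0. We want delta > 0 such that 0 < |x − 5| < delta implies |√x − √5| < eps.
Multiplying by the conjugate, |√x − √5| = |x − 5|/(√x + √5).
Restrict delta ≤ 5 so that |x − 5| < 5 forces x > 0, and then √x + √5 > √5.
Hence |√x − √5| < |x − 5|/√5, which is < eps once |x − 5| < √5·eps.
Take delta = min(5, √5·eps). If 0 < |x − 5| < delta then x > 0 and |√x − √5| < |x − 5|/√5 < eps.

delta = min(5, √5·eps)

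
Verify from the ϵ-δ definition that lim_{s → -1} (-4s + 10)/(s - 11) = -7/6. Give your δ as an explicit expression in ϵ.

δ = min(6, (36/17)ϵ)

Fix ϵ > 0. We want δ > 0 with 0 < |s + 1| < δ ⇒ |(-4s + 10)/(s - 11) + 7/6| < ϵ.
Combining over a common denominator, (-4s + 10)/(s - 11) + 7/6 = [(-4s + 10)·(-12) − 14·(s - 11)] / [(-12)·(s - 11)] = 34(s + 1) / ((-12)(s - 11)).
So |(-4s + 10)/(s - 11) + 7/6| = 34|s + 1| / (12·|s − 11|).
Restrict δ ≤ 6. Then |s + 1| < 6 gives |s − 11| = |(s + 1) + (-12)| ≥ 12 − 6 = 6.
Hence |(-4s + 10)/(s - 11) + 7/6| < 34|s + 1|/(12·6) = (17/36)|s + 1|, which is < ϵ once |s + 1| < (36/17)ϵ.
Take δ = min(6, (36/17)ϵ). Then 0 < |s + 1| < δ forces both bounds, so |(-4s + 10)/(s - 11) + 7/6| < ϵ.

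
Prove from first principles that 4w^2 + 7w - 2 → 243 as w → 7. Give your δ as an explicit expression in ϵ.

Let ϵ > 0 be given. We want δ > 0 such that 0 < |w − 7| < δ implies |(4w^2 + 7w - 2) − 243| < ϵ.
(4w^2 + 7w - 2) − 243 = 4w^2 + 7w - 245 = (w − 7)(4w + 35).
So |(4w^2 + 7w - 2) − 243| = |w − 7|·|4w + 35|.
Require δ ≤ 1. Then |w − 7| < 1 gives |w| < 8, and by the triangle inequality |4w + 35| ≤ 4·8 + 35 = 67.
Hence |(4w^2 + 7w - 2) − 243| ≤ 67|w − 7| < ϵ provided |w − 7| < ϵ/67.
Take δ = min(1, ϵ/67). Then 0 < |w − 7| < δ gives both |w − 7| < 1 and |w − 7| < ϵ/67, so |(4w^2 + 7w - 2) − 243| < ϵ.

δ = min(1, ϵ/67)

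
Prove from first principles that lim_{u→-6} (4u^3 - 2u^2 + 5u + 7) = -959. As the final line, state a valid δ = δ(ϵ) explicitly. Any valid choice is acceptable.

δ = min(1, ϵ/539)

Let ϵ > 0. We want δ > 0 such that 0 < |u + 6| < δ implies |(4u^3 - 2u^2 + 5u + 7) + 959| < ϵ.
(4u^3 - 2u^2 + 5u + 7) + 959 = 4u^3 - 2u^2 + 5u + 966 = (u + 6)(4u^2 - 26u + 161).
So |(4u^3 - 2u^2 + 5u + 7) + 959| = |u + 6|·|4u^2 - 26u + 161|.
Require δ ≤ 1. Then |u + 6| < 1 gives |u| < 7, and by the triangle inequality |4u^2 - 26u + 161| ≤ 4·7^2 + 26·7 + 161 = 539.
Hence |(4u^3 - 2u^2 + 5u + 7) + 959| ≤ 539|u + 6| < ϵ provided |u + 6| < ϵ/539.
Take δ = min(1, ϵ/539). Then 0 < |u + 6| < δ gives both |u + 6| < 1 and |u + 6| < ϵ/539, so |(4u^3 - 2u^2 + 5u + 7) + 959| < ϵ.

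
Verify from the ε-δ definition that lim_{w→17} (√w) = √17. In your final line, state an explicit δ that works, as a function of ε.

Fix ε > 0. We want δ > 0 such that 0 < |w − 17| < δ implies |√w − √17| < ε.
Multiplying by the conjugate, |√w − √17| = |w − 17|/(√w + √17).
Restrict δ ≤ 17 so that |w − 17| < 17 forces w > 0, and then √w + √17 > √17.
Hence |√w − √17| < |w − 17|/√17, which is < ε once |w − 17| < √17·ε.
Take δ = min(17, √17·ε). If 0 < |w − 17| < δ then w > 0 and |√w − √17| < |w − 17|/√17 < ε.

δ = min(17, √17·ε)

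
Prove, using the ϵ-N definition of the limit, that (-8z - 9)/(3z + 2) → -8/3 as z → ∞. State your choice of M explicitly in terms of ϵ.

M = (11/9)/ϵ

Let ϵ > 0. We seek M > 0 such that z > M implies |(-8z - 9)/(3z + 2) + 8/3| < ϵ.
(-8z - 9)/(3z + 2) + 8/3 = (3(-8z - 9) − (-8)(3z + 2)) / (3(3z + 2)) = -11/(3(3z + 2)).
For z > 0 we have 3z + 2 > 3z, so |(-8z - 9)/(3z + 2) + 8/3| = 11/(3(3z + 2)) < 11/(3·3z) = (11/9)/z.
Thus |(-8z - 9)/(3z + 2) + 8/3| < ϵ whenever z > (11/9)/ϵ.
Take M = (11/9)/ϵ. If z > M then |(-8z - 9)/(3z + 2) + 8/3| < (11/9)/z < ϵ.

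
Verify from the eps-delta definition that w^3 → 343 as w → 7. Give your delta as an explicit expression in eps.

Let eps > 0. We seek delta > 0 with 0 < |w − 7| < delta ⇒ |w^3 − 343| < eps.
Factor: w^3 − 343 = (w − 7)(w^2 + 7w + 49), so |w^3 − 343| = |w − 7|·|w^2 + 7w + 49|.
Restrict delta ≤ 2. Then |w − 7| < 2 gives |w| < 9, so by the triangle inequality |w^2 + 7w + 49| ≤ 9^2 + 7·9 + 49 = 193.
Hence |w^3 − 343| ≤ 193|w − 7|, which is < eps once |w − 7| < eps/193.
Take delta = min(2, eps/193). If 0 < |w − 7| < delta then both bounds hold and |w^3 − 343| ≤ 193|w − 7| < 193·(eps/193) = eps.

delta = min(2, eps/193)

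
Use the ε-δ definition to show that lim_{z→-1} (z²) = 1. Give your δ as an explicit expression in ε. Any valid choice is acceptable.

Let ε > 0. We seek δ > 0 with 0 < |z + 1| < δ ⇒ |z² − 1| < ε.
Factor: z² − 1 = (z + 1)(z - 1), so |z² − 1| = |z + 1|·|z - 1|.
Restrict δ ≤ 2. Then |z + 1| < 2 gives |z| < 3, so by the triangle inequality |z - 1| ≤ 3 + 1 = 4.
Hence |z² − 1| ≤ 4|z + 1|, which is < ε once |z + 1| < ε/4.
Take δ = min(2, ε/4). If 0 < |z + 1| < δ then both bounds hold and |z² − 1| ≤ 4|z + 1| < 4·(ε/4) = ε.

δ = min(2, ε/4)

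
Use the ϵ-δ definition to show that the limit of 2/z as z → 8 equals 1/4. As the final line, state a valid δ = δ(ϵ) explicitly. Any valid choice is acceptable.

Let ϵ > 0. We seek δ > 0 such that 0 < |z − 8| < δ implies |2/z − (1/4)| < ϵ.
|2/z − (1/4)| = 2·|8 − z|/(8·|z|) = 2|z − 8|/(8|z|).
Require δ ≤ 4 so that |z| > 8 − 4 = 4, hence 8|z| > 32.
Then |2/z − (1/4)| < 2|z − 8|/32, which is < ϵ when |z − 8| < 16ϵ.
Take δ = min(4, 16ϵ). Then 0 < |z − 8| < δ gives both |z − 8| < 4 and |z − 8| < 16ϵ, so |2/z − (1/4)| < ϵ.

δ = min(4, 16ϵ)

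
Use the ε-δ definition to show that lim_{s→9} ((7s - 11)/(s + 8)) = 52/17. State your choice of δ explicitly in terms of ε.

Let ε > 0. We want δ > 0 with 0 < |s − 9| < δ ⇒ |(7s - 11)/(s + 8) − (52/17)| < ε.
Combining over a common denominator, (7s - 11)/(s + 8) − (52/17) = [(7s - 11)·17 − 52·(s + 8)] / [17·(s + 8)] = 67(s − 9) / (17(s + 8)).
So |(7s - 11)/(s + 8) − (52/17)| = 67|s − 9| / (17·|s + 8|).
Require δ ≤ 17/2, so |s + 8| ≥ |17| − |s − 9| > 17 − 17/2 = 17/2.
Hence |(7s - 11)/(s + 8) − (52/17)| < 67|s − 9|/(17·(17/2)) = (134/289)|s − 9|, which is < ε once |s − 9| < (289/134)ε.
Take δ = min(17/2, (289/134)ε). Then 0 < |s − 9| < δ forces both bounds, so |(7s - 11)/(s + 8) − (52/17)| < ε.

δ = min(17/2, (289/134)ε)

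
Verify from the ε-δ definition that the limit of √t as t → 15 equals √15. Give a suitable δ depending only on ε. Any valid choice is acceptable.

δ = min(15, √15·ε)

Let ε > 0. We want δ > 0 such that 0 < |t − 15| < δ implies |√t − √15| < ε.
Rationalise: √t − √15 = (t − 15)/(√t + √15), so |√t − √15| = |t − 15|/(√t + √15).
Restrict δ ≤ 15 so that |t − 15| < 15 forces t > 0, and then √t + √15 > √15.
Hence |√t − √15| < |t − 15|/√15, which is < ε once |t − 15| < √15·ε.
Take δ = min(15, √15·ε). If 0 < |t − 15| < δ then t > 0 and |√t − √15| < |t − 15|/√15 < ε.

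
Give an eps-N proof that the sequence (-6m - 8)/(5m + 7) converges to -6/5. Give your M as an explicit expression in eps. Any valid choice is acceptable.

M = (2/25)/eps

Suppose eps > 0. For m ≥ 1, |(-6m - 8)/(5m + 7) + 6/5| = |2|/(5(5m + 7)) = 2/(5(5m + 7)).
Since 5m + 7 ≥ 5m for m ≥ 1, this is ≤ 2/(5·5m) = (2/25)/m.
So |(-6m - 8)/(5m + 7) + 6/5| < eps whenever m > (2/25)/eps.
Take M = (2/25)/eps. If m > M then |(-6m - 8)/(5m + 7) + 6/5| ≤ (2/25)/m < eps.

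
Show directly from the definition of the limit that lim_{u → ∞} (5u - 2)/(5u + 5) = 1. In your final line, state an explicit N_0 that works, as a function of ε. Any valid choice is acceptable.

N_0 = (7/5)/ε

Fix ε > 0. We seek N_0 > 0 such that u > N_0 implies |(5u - 2)/(5u + 5) − 1| < ε.
(5u - 2)/(5u + 5) − 1 = (5(5u - 2) − 5(5u + 5)) / (5(5u + 5)) = -35/(5(5u + 5)).
For u > 0 we have 5u + 5 > 5u, so |(5u - 2)/(5u + 5) − 1| = 35/(5(5u + 5)) < 35/(5·5u) = (7/5)/u.
Thus |(5u - 2)/(5u + 5) − 1| < ε whenever u > (7/5)/ε.
Take N_0 = (7/5)/ε. If u > N_0 then |(5u - 2)/(5u + 5) − 1| < (7/5)/u < ε.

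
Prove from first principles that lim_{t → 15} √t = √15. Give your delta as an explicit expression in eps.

Fix eps > 0. We want delta > 0 such that 0 < |t − 15| < delta implies |√t − √15| < eps.
Rationalise: √t − √15 = (t − 15)/(√t + √15), so |√t − √15| = |t − 15|/(√t + √15).
Restrict delta ≤ 15 so that |t − 15| < 15 forces t > 0, and then √t + √15 > √15.
Hence |√t − √15| < |t − 15|/√15, which is < eps once |t − 15| < √15·eps.
Take delta = min(15, √15·eps). If 0 < |t − 15| < delta then t > 0 and |√t − √15| < |t − 15|/√15 < eps.

delta = min(15, √15·eps)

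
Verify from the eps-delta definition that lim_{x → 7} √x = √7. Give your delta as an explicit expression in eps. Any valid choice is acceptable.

delta = min(7, √7·eps)

Let eps > 0 be given. We want delta > 0 such that 0 < |x − 7| < delta implies |√x − √7| < eps.
Multiplying by the conjugate, |√x − √7| = |x − 7|/(√x + √7).
Restrict delta ≤ 7 so that |x − 7| < 7 forces x > 0, and then √x + √7 > √7.
Hence |√x − √7| < |x − 7|/√7, which is < eps once |x − 7| < √7·eps.
Take delta = min(7, √7·eps). If 0 < |x − 7| < delta then x > 0 and |√x − √7| < |x − 7|/√7 < eps.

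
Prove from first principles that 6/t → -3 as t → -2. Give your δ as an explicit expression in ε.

δ = min(1, (1/3)ε)

Suppose ε > 0. We seek δ > 0 such that 0 < |t + 2| < δ implies |6/t + 3| < ε.
|6/t + 3| = 6·|-2 − t|/(2·|t|) = 6|t + 2|/(2|t|).
Require δ ≤ 1 so that |t| > 2 − 1 = 1, hence 2|t| > 2.
Then |6/t + 3| < 6|t + 2|/2, which is < ε when |t + 2| < (1/3)ε.
Take δ = min(1, (1/3)ε). Then 0 < |t + 2| < δ gives both |t + 2| < 1 and |t + 2| < (1/3)ε, so |6/t + 3| < ε.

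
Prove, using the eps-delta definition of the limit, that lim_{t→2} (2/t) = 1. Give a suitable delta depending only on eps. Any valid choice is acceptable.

delta = min(1, eps)

Fix eps > 0. We seek delta > 0 such that 0 < |t − 2| < delta implies |2/t − 1| < eps.
|2/t − 1| = 2·|2 − t|/(2·|t|) = 2|t − 2|/(2|t|).
Restrict delta ≤ 1. Then |t − 2| < 1 gives |t| > 1, so 2|t| > 2.
Then |2/t − 1| < 2|t − 2|/2, which is < eps when |t − 2| < eps.
Take delta = min(1, eps). Then 0 < |t − 2| < delta gives both |t − 2| < 1 and |t − 2| < eps, so |2/t − 1| < eps.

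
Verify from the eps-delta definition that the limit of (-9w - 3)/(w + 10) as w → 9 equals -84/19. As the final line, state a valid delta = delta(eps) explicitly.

Let eps > 0 be given. We want delta > 0 with 0 < |w − 9| < delta ⇒ |(-9w - 3)/(w + 10) + 84/19| < eps.
Combining over a common denominator, (-9w - 3)/(w + 10) + 84/19 = [(-9w - 3)·19 − (-84)·(w + 10)] / [19·(w + 10)] = -87(w − 9) / (19(w + 10)).
So |(-9w - 3)/(w + 10) + 84/19| = 87|w − 9| / (19·|w + 10|).
Require delta ≤ 19/2, so |w + 10| ≥ |19| − |w − 9| > 19 − 19/2 = 19/2.
Hence |(-9w - 3)/(w + 10) + 84/19| < 87|w − 9|/(19·(19/2)) = (174/361)|w − 9|, which is < eps once |w − 9| < (361/174)eps.
Take delta = min(19/2, (361/174)eps). Then 0 < |w − 9| < delta forces both bounds, so |(-9w - 3)/(w + 10) + 84/19| < eps.

delta = min(19/2, (361/174)eps)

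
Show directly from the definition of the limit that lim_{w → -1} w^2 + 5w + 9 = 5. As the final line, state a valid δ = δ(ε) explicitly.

δ = min(1, ε/6)

Fix ε > 0. We want δ > 0 such that 0 < |w + 1| < δ implies |(w^2 + 5w + 9) − 5| < ε.
(w^2 + 5w + 9) − 5 = w^2 + 5w + 4 = (w + 1)(w + 4).
So |(w^2 + 5w + 9) − 5| = |w + 1|·|w + 4|.
Require δ ≤ 1. Then |w + 1| < 1 gives |w| < 2, and by the triangle inequality |w + 4| ≤ 2 + 4 = 6.
Hence |(w^2 + 5w + 9) − 5| ≤ 6|w + 1| < ε provided |w + 1| < ε/6.
Take δ = min(1, ε/6). Then 0 < |w + 1| < δ gives both |w + 1| < 1 and |w + 1| < ε/6, so |(w^2 + 5w + 9) − 5| < ε.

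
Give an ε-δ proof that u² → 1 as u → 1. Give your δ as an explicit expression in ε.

δ = min(1, ε/3)

Let ε > 0. We seek δ > 0 with 0 < |u − 1| < δ ⇒ |u² − 1| < ε.
Factor: u² − 1 = (u − 1)(u + 1), so |u² − 1| = |u − 1|·|u + 1|.
Restrict δ ≤ 1. Then |u − 1| < 1 gives |u| < 2, so by the triangle inequality |u + 1| ≤ 2 + 1 = 3.
Hence |u² − 1| ≤ 3|u − 1|, which is < ε once |u − 1| < ε/3.
Take δ = min(1, ε/3). If 0 < |u − 1| < δ then both bounds hold and |u² − 1| ≤ 3|u − 1| < 3·(ε/3) = ε.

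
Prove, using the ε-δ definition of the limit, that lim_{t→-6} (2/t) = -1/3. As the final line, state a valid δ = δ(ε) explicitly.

δ = min(3, 9ε)

Let ε > 0 be given. We seek δ > 0 such that 0 < |t + 6| < δ implies |2/t + 1/3| < ε.
|2/t + 1/3| = 2·|-6 − t|/(6·|t|) = 2|t + 6|/(6|t|).
Require δ ≤ 3 so that |t| > 6 − 3 = 3, hence 6|t| > 18.
Then |2/t + 1/3| < 2|t + 6|/18, which is < ε when |t + 6| < 9ε.
Take δ = min(3, 9ε). Then 0 < |t + 6| < δ gives both |t + 6| < 3 and |t + 6| < 9ε, so |2/t + 1/3| < ε.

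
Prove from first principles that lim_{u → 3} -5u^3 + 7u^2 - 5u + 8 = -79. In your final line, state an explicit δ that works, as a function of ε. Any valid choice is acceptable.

Suppose ε > 0. We want δ > 0 such that 0 < |u − 3| < δ implies |(-5u^3 + 7u^2 - 5u + 8) + 79| < ε.
(-5u^3 + 7u^2 - 5u + 8) + 79 = -5u^3 + 7u^2 - 5u + 87 = (u − 3)(-5u^2 - 8u - 29).
So |(-5u^3 + 7u^2 - 5u + 8) + 79| = |u − 3|·|-5u^2 - 8u - 29|.
Assume first that |u − 3| < 1, so |u| < 4. Then |-5u^2 - 8u - 29| ≤ 5·4^2 + 8·4 + 29 = 141.
Hence |(-5u^3 + 7u^2 - 5u + 8) + 79| ≤ 141|u − 3| < ε provided |u − 3| < ε/141.
Take δ = min(1, ε/141). Then 0 < |u − 3| < δ gives both |u − 3| < 1 and |u − 3| < ε/141, so |(-5u^3 + 7u^2 - 5u + 8) + 79| < ε.

δ = min(1, ε/141)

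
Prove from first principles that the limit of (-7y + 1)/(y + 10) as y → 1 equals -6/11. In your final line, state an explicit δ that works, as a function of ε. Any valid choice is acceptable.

Let ε > 0 be given. We want δ > 0 with 0 < |y − 1| < δ ⇒ |(-7y + 1)/(y + 10) + 6/11| < ε.
Combining over a common denominator, (-7y + 1)/(y + 10) + 6/11 = [(-7y + 1)·11 − (-6)·(y + 10)] / [11·(y + 10)] = -71(y − 1) / (11(y + 10)).
So |(-7y + 1)/(y + 10) + 6/11| = 71|y − 1| / (11·|y + 10|).
Restrict δ ≤ 11/2. Then |y − 1| < 11/2 gives |y + 10| = |(y − 1) + 11| ≥ 11 − 11/2 = 11/2.
Hence |(-7y + 1)/(y + 10) + 6/11| < 71|y − 1|/(11·(11/2)) = (142/121)|y − 1|, which is < ε once |y − 1| < (121/142)ε.
Take δ = min(11/2, (121/142)ε). Then 0 < |y − 1| < δ forces both bounds, so |(-7y + 1)/(y + 10) + 6/11| < ε.

δ = min(11/2, (121/142)ε)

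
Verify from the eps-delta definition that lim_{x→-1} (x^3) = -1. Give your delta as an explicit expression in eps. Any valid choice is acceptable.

Let eps > 0 be given. We seek delta > 0 with 0 < |x + 1| < delta ⇒ |x^3 + 1| < eps.
Factor: x^3 + 1 = (x + 1)(x^2 - x + 1), so |x^3 + 1| = |x + 1|·|x^2 - x + 1|.
Impose delta ≤ 1 so that |x| < 2; then |x^2 - x + 1| ≤ 7.
Hence |x^3 + 1| ≤ 7|x + 1|, which is < eps once |x + 1| < eps/7.
Take delta = min(1, eps/7). If 0 < |x + 1| < delta then both bounds hold and |x^3 + 1| ≤ 7|x + 1| < 7·(eps/7) = eps.

delta = min(1, eps/7)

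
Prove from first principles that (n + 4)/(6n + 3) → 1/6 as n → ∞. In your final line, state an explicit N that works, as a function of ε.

N = (7/12)/ε

Suppose ε > 0. For n ≥ 1, |(n + 4)/(6n + 3) − (1/6)| = |21|/(6(6n + 3)) = 21/(6(6n + 3)).
Since 6n + 3 ≥ 6n for n ≥ 1, this is ≤ 21/(6·6n) = (7/12)/n.
So |(n + 4)/(6n + 3) − (1/6)| < ε whenever n > (7/12)/ε.
Take N = (7/12)/ε. If n > N then |(n + 4)/(6n + 3) − (1/6)| ≤ (7/12)/n < ε.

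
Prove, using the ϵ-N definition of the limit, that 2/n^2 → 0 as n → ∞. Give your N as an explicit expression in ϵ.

N = (2/ϵ)^{1/2}

Let ϵ > 0. For n ≥ 1, |2/n^2 − 0| = 2/n^2.
2/n^2 < ϵ ⇔ n^2 > 2/ϵ ⇔ n > (2/ϵ)^{1/2}.
Take N = (2/ϵ)^{1/2}. Then n > N implies 2/n^2 < ϵ.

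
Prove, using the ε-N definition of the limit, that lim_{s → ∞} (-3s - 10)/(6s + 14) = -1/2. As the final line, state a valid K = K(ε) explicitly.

Let ε > 0. We seek K > 0 such that s > K implies |(-3s - 10)/(6s + 14) + 1/2| < ε.
(-3s - 10)/(6s + 14) + 1/2 = (6(-3s - 10) − (-3)(6s + 14)) / (6(6s + 14)) = -18/(6(6s + 14)).
For s > 0 we have 6s + 14 > 6s, so |(-3s - 10)/(6s + 14) + 1/2| = 18/(6(6s + 14)) < 18/(6·6s) = (1/2)/s.
Thus |(-3s - 10)/(6s + 14) + 1/2| < ε whenever s > (1/2)/ε.
Take K = (1/2)/ε. If s > K then |(-3s - 10)/(6s + 14) + 1/2| < (1/2)/s < ε.

K = (1/2)/ε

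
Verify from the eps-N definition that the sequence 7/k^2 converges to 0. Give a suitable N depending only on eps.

N = (7/eps)^{1/2}

Fix eps > 0. For k ≥ 1, |7/k^2 − 0| = 7/k^2.
7/k^2 < eps ⇔ k^2 > 7/eps ⇔ k > (7/eps)^{1/2}.
Take N = (7/eps)^{1/2}. Then k > N implies 7/k^2 < eps.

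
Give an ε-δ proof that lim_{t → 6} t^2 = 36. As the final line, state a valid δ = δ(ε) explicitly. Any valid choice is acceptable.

Let ε > 0. We seek δ > 0 with 0 < |t − 6| < δ ⇒ |t^2 − 36| < ε.
Factor: t^2 − 36 = (t − 6)(t + 6), so |t^2 − 36| = |t − 6|·|t + 6|.
Restrict δ ≤ 2. Then |t − 6| < 2 gives |t| < 8, so by the triangle inequality |t + 6| ≤ 8 + 6 = 14.
Hence |t^2 − 36| ≤ 14|t − 6|, which is < ε once |t − 6| < ε/14.
Take δ = min(2, ε/14). If 0 < |t − 6| < δ then both bounds hold and |t^2 − 36| ≤ 14|t − 6| < 14·(ε/14) = ε.

δ = min(2, ε/14)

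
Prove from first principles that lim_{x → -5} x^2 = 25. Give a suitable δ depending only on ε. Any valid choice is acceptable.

δ = min(1, ε/11)

Suppose ε > 0. We seek δ > 0 with 0 < |x + 5| < δ ⇒ |x^2 − 25| < ε.
Factor: x^2 − 25 = (x + 5)(x - 5), so |x^2 − 25| = |x + 5|·|x - 5|.
Restrict δ ≤ 1. Then |x + 5| < 1 gives |x| < 6, so by the triangle inequality |x - 5| ≤ 6 + 5 = 11.
Hence |x^2 − 25| ≤ 11|x + 5|, which is < ε once |x + 5| < ε/11.
Take δ = min(1, ε/11). If 0 < |x + 5| < δ then both bounds hold and |x^2 − 25| ≤ 11|x + 5| < 11·(ε/11) = ε.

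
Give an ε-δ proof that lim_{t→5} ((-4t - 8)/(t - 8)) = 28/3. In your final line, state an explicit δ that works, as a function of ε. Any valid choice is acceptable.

Let ε > 0. We want δ > 0 with 0 < |t − 5| < δ ⇒ |(-4t - 8)/(t - 8) − (28/3)| < ε.
Combining over a common denominator, (-4t - 8)/(t - 8) − (28/3) = [(-4t - 8)·(-3) − (-28)·(t - 8)] / [(-3)·(t - 8)] = 40(t − 5) / ((-3)(t - 8)).
So |(-4t - 8)/(t - 8) − (28/3)| = 40|t − 5| / (3·|t − 8|).
Require δ ≤ 3/2, so |t − 8| ≥ |-3| − |t − 5| > 3 − 3/2 = 3/2.
Hence |(-4t - 8)/(t - 8) − (28/3)| < 40|t − 5|/(3·(3/2)) = (80/9)|t − 5|, which is < ε once |t − 5| < (9/80)ε.
Take δ = min(3/2, (9/80)ε). Then 0 < |t − 5| < δ forces both bounds, so |(-4t - 8)/(t - 8) − (28/3)| < ε.

δ = min(3/2, (9/80)ε)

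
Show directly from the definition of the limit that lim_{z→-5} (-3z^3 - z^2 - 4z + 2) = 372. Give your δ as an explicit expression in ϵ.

δ = min(1, ϵ/266)

Suppose ϵ > 0. We want δ > 0 such that 0 < |z + 5| < δ implies |(-3z^3 - z^2 - 4z + 2) − 372| < ϵ.
(-3z^3 - z^2 - 4z + 2) − 372 = -3z^3 - z^2 - 4z - 370 = (z + 5)(-3z^2 + 14z - 74).
So |(-3z^3 - z^2 - 4z + 2) − 372| = |z + 5|·|-3z^2 + 14z - 74|.
Assume first that |z + 5| < 1, so |z| < 6. Then |-3z^2 + 14z - 74| ≤ 3·6^2 + 14·6 + 74 = 266.
Hence |(-3z^3 - z^2 - 4z + 2) − 372| ≤ 266|z + 5| < ϵ provided |z + 5| < ϵ/266.
Take δ = min(1, ϵ/266). Then 0 < |z + 5| < δ gives both |z + 5| < 1 and |z + 5| < ϵ/266, so |(-3z^3 - z^2 - 4z + 2) − 372| < ϵ.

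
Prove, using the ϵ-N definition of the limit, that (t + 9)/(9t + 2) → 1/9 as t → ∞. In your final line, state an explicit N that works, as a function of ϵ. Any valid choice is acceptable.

N = (79/81)/ϵ

Fix ϵ > 0. We seek N > 0 such that t > N implies |(t + 9)/(9t + 2) − (1/9)| < ϵ.
(t + 9)/(9t + 2) − (1/9) = (9(t + 9) − (9t + 2)) / (9(9t + 2)) = 79/(9(9t + 2)).
For t > 0 we have 9t + 2 > 9t, so |(t + 9)/(9t + 2) − (1/9)| = 79/(9(9t + 2)) < 79/(9·9t) = (79/81)/t.
Thus |(t + 9)/(9t + 2) − (1/9)| < ϵ whenever t > (79/81)/ϵ.
Take N = (79/81)/ϵ. If t > N then |(t + 9)/(9t + 2) − (1/9)| < (79/81)/t < ϵ.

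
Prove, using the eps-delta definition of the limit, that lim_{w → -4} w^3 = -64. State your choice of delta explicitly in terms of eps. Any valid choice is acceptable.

delta = min(2, eps/76)

Fix eps > 0. We seek delta > 0 with 0 < |w + 4| < delta ⇒ |w^3 + 64| < eps.
Factor: w^3 + 64 = (w + 4)(w^2 - 4w + 16), so |w^3 + 64| = |w + 4|·|w^2 - 4w + 16|.
Impose delta ≤ 2 so that |w| < 6; then |w^2 - 4w + 16| ≤ 76.
Hence |w^3 + 64| ≤ 76|w + 4|, which is < eps once |w + 4| < eps/76.
Take delta = min(2, eps/76). If 0 < |w + 4| < delta then both bounds hold and |w^3 + 64| ≤ 76|w + 4| < 76·(eps/76) = eps.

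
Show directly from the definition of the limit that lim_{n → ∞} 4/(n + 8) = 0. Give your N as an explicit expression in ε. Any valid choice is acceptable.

N = 4/ε

Fix ε > 0. For n ≥ 1, |4/(n + 8) − 0| = 4/(n + 8) ≤ 4/n.
We need 4/n < ε, i.e. n > 4/ε.
Take N = 4/ε. If n > N then |4/(n + 8)| ≤ 4/n < ε.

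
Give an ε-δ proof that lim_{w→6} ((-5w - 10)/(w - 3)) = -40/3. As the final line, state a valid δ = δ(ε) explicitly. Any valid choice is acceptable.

δ = min(3/2, (9/50)ε)

Suppose ε > 0. We want δ > 0 with 0 < |w − 6| < δ ⇒ |(-5w - 10)/(w - 3) + 40/3| < ε.
Combining over a common denominator, (-5w - 10)/(w - 3) + 40/3 = [(-5w - 10)·3 − (-40)·(w - 3)] / [3·(w - 3)] = 25(w − 6) / (3(w - 3)).
So |(-5w - 10)/(w - 3) + 40/3| = 25|w − 6| / (3·|w − 3|).
Restrict δ ≤ 3/2. Then |w − 6| < 3/2 gives |w − 3| = |(w − 6) + 3| ≥ 3 − 3/2 = 3/2.
Hence |(-5w - 10)/(w - 3) + 40/3| < 25|w − 6|/(3·(3/2)) = (50/9)|w − 6|, which is < ε once |w − 6| < (9/50)ε.
Take δ = min(3/2, (9/50)ε). Then 0 < |w − 6| < δ forces both bounds, so |(-5w - 10)/(w - 3) + 40/3| < ε.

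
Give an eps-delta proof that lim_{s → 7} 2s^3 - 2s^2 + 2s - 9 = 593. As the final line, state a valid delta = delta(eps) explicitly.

delta = min(2, eps/356)

Let eps > 0 be given. We want delta > 0 such that 0 < |s − 7| < delta implies |(2s^3 - 2s^2 + 2s - 9) − 593| < eps.
(2s^3 - 2s^2 + 2s - 9) − 593 = 2s^3 - 2s^2 + 2s - 602 = (s − 7)(2s^2 + 12s + 86).
So |(2s^3 - 2s^2 + 2s - 9) − 593| = |s − 7|·|2s^2 + 12s + 86|.
Require delta ≤ 2. Then |s − 7| < 2 gives |s| < 9, and by the triangle inequality |2s^2 + 12s + 86| ≤ 2·9^2 + 12·9 + 86 = 356.
Hence |(2s^3 - 2s^2 + 2s - 9) − 593| ≤ 356|s − 7| < eps provided |s − 7| < eps/356.
Choosing delta = min(2, eps/356) ensures both conditions, hence |(2s^3 - 2s^2 + 2s - 9) − 593| < eps.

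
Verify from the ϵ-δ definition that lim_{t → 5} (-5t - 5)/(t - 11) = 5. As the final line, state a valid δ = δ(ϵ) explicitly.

Let ϵ > 0. We want δ > 0 with 0 < |t − 5| < δ ⇒ |(-5t - 5)/(t - 11) − 5| < ϵ.
Combining over a common denominator, (-5t - 5)/(t - 11) − 5 = [(-5t - 5)·(-6) − (-30)·(t - 11)] / [(-6)·(t - 11)] = 60(t − 5) / ((-6)(t - 11)).
So |(-5t - 5)/(t - 11) − 5| = 60|t − 5| / (6·|t − 11|).
Restrict δ ≤ 3. Then |t − 5| < 3 gives |t − 11| = |(t − 5) + (-6)| ≥ 6 − 3 = 3.
Hence |(-5t - 5)/(t - 11) − 5| < 60|t − 5|/(6·3) = (10/3)|t − 5|, which is < ϵ once |t − 5| < (3/10)ϵ.
Take δ = min(3, (3/10)ϵ). Then 0 < |t − 5| < δ forces both bounds, so |(-5t - 5)/(t - 11) − 5| < ϵ.

δ = min(3, (3/10)ϵ)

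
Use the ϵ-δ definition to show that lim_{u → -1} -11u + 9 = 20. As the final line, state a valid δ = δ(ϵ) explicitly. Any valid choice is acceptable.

δ = ϵ/11

Fix ϵ > 0. We need δ > 0 so that 0 < |u + 1| < δ implies |(-11u + 9) − 20| < ϵ.
Since (-11u + 9) − 20 = -11(u + 1), we have |(-11u + 9) − 20| = 11|u + 1|.
Thus it suffices that |u + 1| < ϵ/11.
Choosing δ = ϵ/11 gives |(-11u + 9) − 20| = 11|u + 1| < ϵ whenever |u + 1| < δ.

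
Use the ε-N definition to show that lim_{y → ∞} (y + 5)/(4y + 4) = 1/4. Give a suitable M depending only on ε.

M = 1/ε

Let ε > 0 be given. We seek M > 0 such that y > M implies |(y + 5)/(4y + 4) − (1/4)| < ε.
(y + 5)/(4y + 4) − (1/4) = (4(y + 5) − (4y + 4)) / (4(4y + 4)) = 16/(4(4y + 4)).
For y > 0 we have 4y + 4 > 4y, so |(y + 5)/(4y + 4) − (1/4)| = 16/(4(4y + 4)) < 16/(4·4y) = 1/y.
Thus |(y + 5)/(4y + 4) − (1/4)| < ε whenever y > 1/ε.
Take M = 1/ε. If y > M then |(y + 5)/(4y + 4) − (1/4)| < 1/y < ε.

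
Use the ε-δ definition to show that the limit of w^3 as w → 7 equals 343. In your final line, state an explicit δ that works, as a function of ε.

δ = min(1, ε/169)

Fix ε > 0. We seek δ > 0 with 0 < |w − 7| < δ ⇒ |w^3 − 343| < ε.
Factor: w^3 − 343 = (w − 7)(w^2 + 7w + 49), so |w^3 − 343| = |w − 7|·|w^2 + 7w + 49|.
Impose δ ≤ 1 so that |w| < 8; then |w^2 + 7w + 49| ≤ 169.
Hence |w^3 − 343| ≤ 169|w − 7|, which is < ε once |w − 7| < ε/169.
Take δ = min(1, ε/169). If 0 < |w − 7| < δ then both bounds hold and |w^3 − 343| ≤ 169|w − 7| < 169·(ε/169) = ε.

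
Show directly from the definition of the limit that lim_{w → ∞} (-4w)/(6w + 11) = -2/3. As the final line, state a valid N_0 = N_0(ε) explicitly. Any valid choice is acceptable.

Let ε > 0 be given. We seek N_0 > 0 such that w > N_0 implies |(-4w)/(6w + 11) + 2/3| < ε.
(-4w)/(6w + 11) + 2/3 = (6(-4w) − (-4)(6w + 11)) / (6(6w + 11)) = 44/(6(6w + 11)).
For w > 0 we have 6w + 11 > 6w, so |(-4w)/(6w + 11) + 2/3| = 44/(6(6w + 11)) < 44/(6·6w) = (11/9)/w.
Thus |(-4w)/(6w + 11) + 2/3| < ε whenever w > (11/9)/ε.
Take N_0 = (11/9)/ε. If w > N_0 then |(-4w)/(6w + 11) + 2/3| < (11/9)/w < ε.

N_0 = (11/9)/ε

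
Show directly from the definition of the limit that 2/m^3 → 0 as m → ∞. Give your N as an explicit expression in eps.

Let eps > 0 be given. For m ≥ 1, |2/m^3 − 0| = 2/m^3.
2/m^3 < eps ⇔ m^3 > 2/eps ⇔ m > (2/eps)^{1/3}.
Take N = (2/eps)^{1/3}. Then m > N implies 2/m^3 < eps.

N = (2/eps)^{1/3}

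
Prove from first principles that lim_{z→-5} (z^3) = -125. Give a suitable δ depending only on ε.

Let ε > 0 be given. We seek δ > 0 with 0 < |z + 5| < δ ⇒ |z^3 + 125| < ε.
Factor: z^3 + 125 = (z + 5)(z^2 - 5z + 25), so |z^3 + 125| = |z + 5|·|z^2 - 5z + 25|.
Impose δ ≤ 1 so that |z| < 6; then |z^2 - 5z + 25| ≤ 91.
Hence |z^3 + 125| ≤ 91|z + 5|, which is < ε once |z + 5| < ε/91.
Take δ = min(1, ε/91). If 0 < |z + 5| < δ then both bounds hold and |z^3 + 125| ≤ 91|z + 5| < 91·(ε/91) = ε.

δ = min(1, ε/91)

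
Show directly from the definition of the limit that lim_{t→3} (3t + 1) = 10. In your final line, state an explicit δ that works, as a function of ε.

Fix ε > 0. We need δ > 0 so that 0 < |t − 3| < δ implies |(3t + 1) − 10| < ε.
|(3t + 1) − 10| = |3t - 9| = 3|t − 3|.
So 3|t − 3| < ε exactly when |t − 3| < ε/3.
Choosing δ = ε/3 gives |(3t + 1) − 10| = 3|t − 3| < ε whenever |t − 3| < δ.

δ = ε/3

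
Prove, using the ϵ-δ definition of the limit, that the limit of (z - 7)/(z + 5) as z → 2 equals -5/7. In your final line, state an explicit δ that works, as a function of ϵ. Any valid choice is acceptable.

Let ϵ > 0 be given. We want δ > 0 with 0 < |z − 2| < δ ⇒ |(z - 7)/(z + 5) + 5/7| < ϵ.
Combining over a common denominator, (z - 7)/(z + 5) + 5/7 = [(z - 7)·7 − (-5)·(z + 5)] / [7·(z + 5)] = 12(z − 2) / (7(z + 5)).
So |(z - 7)/(z + 5) + 5/7| = 12|z − 2| / (7·|z + 5|).
Restrict δ ≤ 7/2. Then |z − 2| < 7/2 gives |z + 5| = |(z − 2) + 7| ≥ 7 − 7/2 = 7/2.
Hence |(z - 7)/(z + 5) + 5/7| < 12|z − 2|/(7·(7/2)) = (24/49)|z − 2|, which is < ϵ once |z − 2| < (49/24)ϵ.
Take δ = min(7/2, (49/24)ϵ). Then 0 < |z − 2| < δ forces both bounds, so |(z - 7)/(z + 5) + 5/7| < ϵ.

δ = min(7/2, (49/24)ϵ)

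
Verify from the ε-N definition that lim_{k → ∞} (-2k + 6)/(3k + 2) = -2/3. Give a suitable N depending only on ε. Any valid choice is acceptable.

N = (22/9)/ε

Fix ε > 0. For k ≥ 1, |(-2k + 6)/(3k + 2) + 2/3| = |22|/(3(3k + 2)) = 22/(3(3k + 2)).
Since 3k + 2 ≥ 3k for k ≥ 1, this is ≤ 22/(3·3k) = (22/9)/k.
So |(-2k + 6)/(3k + 2) + 2/3| < ε whenever k > (22/9)/ε.
Take N = (22/9)/ε. If k > N then |(-2k + 6)/(3k + 2) + 2/3| ≤ (22/9)/k < ε.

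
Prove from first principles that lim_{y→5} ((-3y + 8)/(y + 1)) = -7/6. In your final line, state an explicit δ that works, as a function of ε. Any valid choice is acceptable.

Let ε > 0 be given. We want δ > 0 with 0 < |y − 5| < δ ⇒ |(-3y + 8)/(y + 1) + 7/6| < ε.
Combining over a common denominator, (-3y + 8)/(y + 1) + 7/6 = [(-3y + 8)·6 − (-7)·(y + 1)] / [6·(y + 1)] = -11(y − 5) / (6(y + 1)).
So |(-3y + 8)/(y + 1) + 7/6| = 11|y − 5| / (6·|y + 1|).
Require δ ≤ 3, so |y + 1| ≥ |6| − |y − 5| > 6 − 3 = 3.
Hence |(-3y + 8)/(y + 1) + 7/6| < 11|y − 5|/(6·3) = (11/18)|y − 5|, which is < ε once |y − 5| < (18/11)ε.
Take δ = min(3, (18/11)ε). Then 0 < |y − 5| < δ forces both bounds, so |(-3y + 8)/(y + 1) + 7/6| < ε.

δ = min(3, (18/11)ε)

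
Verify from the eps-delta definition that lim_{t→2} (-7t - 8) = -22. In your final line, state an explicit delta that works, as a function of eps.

delta = eps/7

Let eps > 0. We need delta > 0 so that 0 < |t − 2| < delta implies |(-7t - 8) + 22| < eps.
|(-7t - 8) + 22| = |-7t + 14| = 7|t − 2|.
So 7|t − 2| < eps exactly when |t − 2| < eps/7.
Choosing delta = eps/7 gives |(-7t - 8) + 22| = 7|t − 2| < eps whenever |t − 2| < delta.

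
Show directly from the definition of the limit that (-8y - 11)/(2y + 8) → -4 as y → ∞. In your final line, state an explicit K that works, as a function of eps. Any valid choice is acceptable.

Fix eps > 0. We seek K > 0 such that y > K implies |(-8y - 11)/(2y + 8) + 4| < eps.
(-8y - 11)/(2y + 8) + 4 = (2(-8y - 11) − (-8)(2y + 8)) / (2(2y + 8)) = 42/(2(2y + 8)).
For y > 0 we have 2y + 8 > 2y, so |(-8y - 11)/(2y + 8) + 4| = 42/(2(2y + 8)) < 42/(2·2y) = (21/2)/y.
Thus |(-8y - 11)/(2y + 8) + 4| < eps whenever y > (21/2)/eps.
Take K = (21/2)/eps. If y > K then |(-8y - 11)/(2y + 8) + 4| < (21/2)/y < eps.

K = (21/2)/eps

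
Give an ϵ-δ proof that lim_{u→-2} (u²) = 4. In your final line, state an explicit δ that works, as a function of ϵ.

δ = min(1, ϵ/5)

Let ϵ > 0 be given. We seek δ > 0 with 0 < |u + 2| < δ ⇒ |u² − 4| < ϵ.
Factor: u² − 4 = (u + 2)(u - 2), so |u² − 4| = |u + 2|·|u - 2|.
Impose δ ≤ 1 so that |u| < 3; then |u - 2| ≤ 5.
Hence |u² − 4| ≤ 5|u + 2|, which is < ϵ once |u + 2| < ϵ/5.
Take δ = min(1, ϵ/5). If 0 < |u + 2| < δ then both bounds hold and |u² − 4| ≤ 5|u + 2| < 5·(ϵ/5) = ϵ.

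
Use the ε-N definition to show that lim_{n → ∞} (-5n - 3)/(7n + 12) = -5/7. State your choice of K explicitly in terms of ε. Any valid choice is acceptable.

K = (39/49)/ε

Fix ε > 0. For n ≥ 1, |(-5n - 3)/(7n + 12) + 5/7| = |39|/(7(7n + 12)) = 39/(7(7n + 12)).
Since 7n + 12 ≥ 7n for n ≥ 1, this is ≤ 39/(7·7n) = (39/49)/n.
So |(-5n - 3)/(7n + 12) + 5/7| < ε whenever n > (39/49)/ε.
Take K = (39/49)/ε. If n > K then |(-5n - 3)/(7n + 12) + 5/7| ≤ (39/49)/n < ε.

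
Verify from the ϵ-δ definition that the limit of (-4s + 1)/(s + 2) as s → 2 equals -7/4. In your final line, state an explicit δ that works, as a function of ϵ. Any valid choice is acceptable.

Fix ϵ > 0. We want δ > 0 with 0 < |s − 2| < δ ⇒ |(-4s + 1)/(s + 2) + 7/4| < ϵ.
Combining over a common denominator, (-4s + 1)/(s + 2) + 7/4 = [(-4s + 1)·4 − (-7)·(s + 2)] / [4·(s + 2)] = -9(s − 2) / (4(s + 2)).
So |(-4s + 1)/(s + 2) + 7/4| = 9|s − 2| / (4·|s + 2|).
Require δ ≤ 2, so |s + 2| ≥ |4| − |s − 2| > 4 − 2 = 2.
Hence |(-4s + 1)/(s + 2) + 7/4| < 9|s − 2|/(4·2) = (9/8)|s − 2|, which is < ϵ once |s − 2| < (8/9)ϵ.
Take δ = min(2, (8/9)ϵ). Then 0 < |s − 2| < δ forces both bounds, so |(-4s + 1)/(s + 2) + 7/4| < ϵ.

δ = min(2, (8/9)ϵ)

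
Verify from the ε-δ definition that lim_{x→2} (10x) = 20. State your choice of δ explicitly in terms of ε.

δ = ε/10

Let ε > 0 be given. We need δ > 0 so that 0 < |x − 2| < δ implies |(10x) − 20| < ε.
|(10x) − 20| = |10x - 20| = 10|x − 2|.
Thus it suffices that |x − 2| < ε/10.
Choosing δ = ε/10 gives |(10x) − 20| = 10|x − 2| < ε whenever |x − 2| < δ.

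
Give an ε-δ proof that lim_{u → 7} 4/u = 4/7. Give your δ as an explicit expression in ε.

δ = min(7/2, (49/8)ε)

Let ε > 0 be given. We seek δ > 0 such that 0 < |u − 7| < δ implies |4/u − (4/7)| < ε.
|4/u − (4/7)| = 4·|7 − u|/(7·|u|) = 4|u − 7|/(7|u|).
Require δ ≤ 7/2 so that |u| > 7 − 7/2 = 7/2, hence 7|u| > 49/2.
Then |4/u − (4/7)| < 4|u − 7|/(49/2), which is < ε when |u − 7| < (49/8)ε.
Take δ = min(7/2, (49/8)ε). Then 0 < |u − 7| < δ gives both |u − 7| < 7/2 and |u − 7| < (49/8)ε, so |4/u − (4/7)| < ε.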